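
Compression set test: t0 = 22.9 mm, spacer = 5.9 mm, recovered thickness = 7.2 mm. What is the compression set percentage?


CS = (t0 - recovered) / (t0 - ts) * 100
= (22.9 - 7.2) / (22.9 - 5.9) * 100
= 15.7 / 17.0 * 100
= 92.4%

92.4%


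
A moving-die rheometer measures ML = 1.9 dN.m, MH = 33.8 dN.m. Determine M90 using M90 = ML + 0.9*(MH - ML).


M90 = ML + 0.9 * (MH - ML)
M90 = 1.9 + 0.9 * (33.8 - 1.9)
M90 = 1.9 + 0.9 * 31.9
M90 = 30.61 dN.m

30.61 dN.m


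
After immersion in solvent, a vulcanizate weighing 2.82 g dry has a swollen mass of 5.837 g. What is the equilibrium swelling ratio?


Q = W_swollen / W_dry
Q = 5.837 / 2.82
Q = 2.07

Q = 2.07


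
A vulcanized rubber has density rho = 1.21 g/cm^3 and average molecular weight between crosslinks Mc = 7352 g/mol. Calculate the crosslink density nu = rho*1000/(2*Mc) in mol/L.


nu = rho * 1000 / (2 * Mc)
nu = 1.21 * 1000 / (2 * 7352)
nu = 1210.0 / 14704
nu = 0.0823 mol/L

0.0823 mol/L


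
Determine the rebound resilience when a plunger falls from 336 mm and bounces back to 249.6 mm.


Resilience = h_rebound / h_drop * 100
= 249.6 / 336 * 100
= 74.3%

74.3%


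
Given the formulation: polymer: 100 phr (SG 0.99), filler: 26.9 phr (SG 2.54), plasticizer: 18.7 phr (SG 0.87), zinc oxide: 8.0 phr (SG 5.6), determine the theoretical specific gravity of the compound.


Sum of weights = 153.6
Volume contributions:
  polymer: 100/0.99 = 101.0101
  filler: 26.9/2.54 = 10.5906
  plasticizer: 18.7/0.87 = 21.4943
  zinc oxide: 8.0/5.6 = 1.4286
Sum of volumes = 134.5235
SG = 153.6 / 134.5235 = 1.142

SG = 1.142


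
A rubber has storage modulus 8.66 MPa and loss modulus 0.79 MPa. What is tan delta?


tan delta = E'' / E'
= 0.79 / 8.66
= 0.0912

tan delta = 0.0912


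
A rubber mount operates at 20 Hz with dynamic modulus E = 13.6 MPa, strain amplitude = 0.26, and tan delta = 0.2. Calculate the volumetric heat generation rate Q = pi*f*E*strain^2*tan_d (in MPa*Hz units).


Q = pi * f * E * strain^2 * tan_d
= pi * 20 * 13.6 * 0.26^2 * 0.2
= pi * 20 * 13.6 * 0.0676 * 0.2
= 11.5530

Q = 11.5530


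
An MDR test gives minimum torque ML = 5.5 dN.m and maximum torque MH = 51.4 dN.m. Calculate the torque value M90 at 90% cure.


M90 = ML + 0.9 * (MH - ML)
M90 = 5.5 + 0.9 * (51.4 - 5.5)
M90 = 5.5 + 0.9 * 45.9
M90 = 46.81 dN.m

46.81 dN.m


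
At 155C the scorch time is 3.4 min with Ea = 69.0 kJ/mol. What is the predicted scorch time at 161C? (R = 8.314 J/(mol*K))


Convert temperatures: T1 = 155 + 273.15 = 428.15 K, T2 = 161 + 273.15 = 434.15 K
ts2_new = 3.4 * exp(69000 / 8.314 * (1/434.15 - 1/428.15))
1/T2 - 1/T1 = -3.2279e-05
ts2_new = 2.6 min

2.6 min


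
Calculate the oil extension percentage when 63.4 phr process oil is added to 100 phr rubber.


Oil % = oil / (100 + oil) * 100
= 63.4 / (100 + 63.4) * 100
= 63.4 / 163.4 * 100
= 38.8%

38.8%


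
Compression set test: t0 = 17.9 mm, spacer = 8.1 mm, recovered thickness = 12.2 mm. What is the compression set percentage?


CS = (t0 - recovered) / (t0 - ts) * 100
= (17.9 - 12.2) / (17.9 - 8.1) * 100
= 5.7 / 9.8 * 100
= 58.2%

58.2%


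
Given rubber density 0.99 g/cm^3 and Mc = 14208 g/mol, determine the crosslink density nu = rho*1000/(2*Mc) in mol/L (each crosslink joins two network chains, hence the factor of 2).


nu = rho * 1000 / (2 * Mc)
nu = 0.99 * 1000 / (2 * 14208)
nu = 990.0 / 28416
nu = 0.0348 mol/L

0.0348 mol/L


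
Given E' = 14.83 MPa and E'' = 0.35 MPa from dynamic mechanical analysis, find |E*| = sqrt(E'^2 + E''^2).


|E*| = sqrt(E'^2 + E''^2)
= sqrt(14.83^2 + 0.35^2)
= sqrt(219.9289 + 0.1225)
= 14.834 MPa

14.834 MPa


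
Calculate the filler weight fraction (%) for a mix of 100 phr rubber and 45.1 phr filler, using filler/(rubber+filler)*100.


Filler % = filler / (rubber + filler) * 100
= 45.1 / (100 + 45.1) * 100
= 45.1 / 145.1 * 100
= 31.08%

31.08%


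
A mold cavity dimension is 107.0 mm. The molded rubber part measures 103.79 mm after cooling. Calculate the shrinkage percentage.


Shrinkage = (mold - part) / mold * 100
= (107.0 - 103.79) / 107.0 * 100
= 3.21 / 107.0 * 100
= 3.0%

3.0%


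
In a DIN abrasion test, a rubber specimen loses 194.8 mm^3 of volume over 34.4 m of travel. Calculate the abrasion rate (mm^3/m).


Rate = volume_loss / distance
= 194.8 / 34.4
= 5.663 mm^3/m

5.663 mm^3/m


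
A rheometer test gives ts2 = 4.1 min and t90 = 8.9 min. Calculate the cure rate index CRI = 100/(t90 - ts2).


CRI = 100 / (t90 - ts2)
= 100 / (8.9 - 4.1)
= 100 / 4.8
= 20.83 min^-1

20.83 min^-1


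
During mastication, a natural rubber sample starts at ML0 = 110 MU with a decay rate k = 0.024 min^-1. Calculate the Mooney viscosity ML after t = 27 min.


ML = ML0 * exp(-k * t)
ML = 110 * exp(-0.024 * 27)
ML = 110 * 0.5231
ML = 57.54 MU

57.54 MU


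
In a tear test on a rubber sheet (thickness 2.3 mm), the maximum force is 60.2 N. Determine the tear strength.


Tear strength = force / thickness
= 60.2 / 2.3
= 26.17 N/mm

26.17 N/mm


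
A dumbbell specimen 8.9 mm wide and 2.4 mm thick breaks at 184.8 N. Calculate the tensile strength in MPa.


Area = width * thickness = 8.9 * 2.4 = 21.36 mm^2
TS = force / area = 184.8 / 21.36 = 8.65 MPa

8.65 MPa


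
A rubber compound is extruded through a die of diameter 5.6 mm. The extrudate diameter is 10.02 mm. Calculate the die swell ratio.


Die swell ratio = D_extrudate / D_die
= 10.02 / 5.6
= 1.789

Die swell = 1.789


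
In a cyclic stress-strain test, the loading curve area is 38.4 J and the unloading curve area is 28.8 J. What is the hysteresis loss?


Hysteresis loss = loading - unloading
= 38.4 - 28.8
= 9.6 J

9.6 J


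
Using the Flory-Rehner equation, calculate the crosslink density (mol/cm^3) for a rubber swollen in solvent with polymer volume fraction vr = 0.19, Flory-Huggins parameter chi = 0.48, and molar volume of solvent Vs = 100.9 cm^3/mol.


ln(1 - vr) = ln(1 - 0.19) = -0.2107
Numerator = -((-0.2107) + 0.19 + 0.48 * 0.19^2) = 0.0034
Denominator = 100.9 * (0.19^(1/3) - 0.19/2) = 48.4209
nu = 0.0034 / 48.4209 = 7.0074e-05 mol/cm^3

7.0074e-05 mol/cm^3


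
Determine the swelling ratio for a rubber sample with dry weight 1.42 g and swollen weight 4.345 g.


Q = W_swollen / W_dry
Q = 4.345 / 1.42
Q = 3.06

Q = 3.06


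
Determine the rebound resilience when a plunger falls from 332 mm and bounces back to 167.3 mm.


Resilience = h_rebound / h_drop * 100
= 167.3 / 332 * 100
= 50.4%

50.4%


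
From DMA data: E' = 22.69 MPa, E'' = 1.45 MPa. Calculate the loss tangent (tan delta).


tan delta = E'' / E'
= 1.45 / 22.69
= 0.0639

tan delta = 0.0639


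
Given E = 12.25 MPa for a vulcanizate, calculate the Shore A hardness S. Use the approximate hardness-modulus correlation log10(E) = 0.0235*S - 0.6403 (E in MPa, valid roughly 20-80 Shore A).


log10(E) = 0.0235*S - 0.6403  =>  S = (log10(E) + 0.6403) / 0.0235
log10(12.25) = 1.088136
S = (1.088136 + 0.6403) / 0.0235 = 1.728436 / 0.0235
S = 73.6

Shore A = 73.6


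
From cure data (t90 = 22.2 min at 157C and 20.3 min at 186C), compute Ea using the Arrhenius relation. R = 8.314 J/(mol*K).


T1 = 430.15 K, T2 = 459.15 K
1/T1 - 1/T2 = 1.4683e-04
ln(t1/t2) = ln(22.2/20.3) = 0.0895
Ea = 8.314 * 0.0895 / 1.4683e-04 = 5066.0653 J/mol
Ea = 5.07 kJ/mol

5.07 kJ/mol


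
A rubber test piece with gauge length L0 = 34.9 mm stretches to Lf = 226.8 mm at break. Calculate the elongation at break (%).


Elongation = (Lf - L0) / L0 * 100
= (226.8 - 34.9) / 34.9 * 100
= 191.9 / 34.9 * 100
= 549.9%

549.9%


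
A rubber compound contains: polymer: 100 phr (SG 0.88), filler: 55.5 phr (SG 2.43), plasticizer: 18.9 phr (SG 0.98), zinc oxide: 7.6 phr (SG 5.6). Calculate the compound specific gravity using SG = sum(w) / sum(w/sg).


Sum of weights = 182.0
Volume contributions:
  polymer: 100/0.88 = 113.6364
  filler: 55.5/2.43 = 22.8395
  plasticizer: 18.9/0.98 = 19.2857
  zinc oxide: 7.6/5.6 = 1.3571
Sum of volumes = 157.1187
SG = 182.0 / 157.1187 = 1.158

SG = 1.158


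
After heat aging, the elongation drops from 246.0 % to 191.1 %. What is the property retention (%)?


Retention = aged / original * 100
= 191.1 / 246.0 * 100
= 77.7%

77.7%


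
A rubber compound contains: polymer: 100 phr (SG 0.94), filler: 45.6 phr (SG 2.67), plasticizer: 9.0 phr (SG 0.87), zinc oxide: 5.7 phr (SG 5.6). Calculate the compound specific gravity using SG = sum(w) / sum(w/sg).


Sum of weights = 160.3
Volume contributions:
  polymer: 100/0.94 = 106.3830
  filler: 45.6/2.67 = 17.0787
  plasticizer: 9.0/0.87 = 10.3448
  zinc oxide: 5.7/5.6 = 1.0179
Sum of volumes = 134.8243
SG = 160.3 / 134.8243 = 1.189

SG = 1.189


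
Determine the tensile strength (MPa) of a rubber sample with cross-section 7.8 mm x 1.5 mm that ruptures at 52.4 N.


Area = width * thickness = 7.8 * 1.5 = 11.7 mm^2
TS = force / area = 52.4 / 11.7 = 4.48 MPa

4.48 MPa


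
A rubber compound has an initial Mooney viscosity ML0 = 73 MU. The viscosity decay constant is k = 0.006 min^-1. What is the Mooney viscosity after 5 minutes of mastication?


ML = ML0 * exp(-k * t)
ML = 73 * exp(-0.006 * 5)
ML = 73 * 0.9704
ML = 70.84 MU

70.84 MU


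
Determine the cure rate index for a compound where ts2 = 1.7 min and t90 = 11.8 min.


CRI = 100 / (t90 - ts2)
= 100 / (11.8 - 1.7)
= 100 / 10.1
= 9.9 min^-1

9.9 min^-1


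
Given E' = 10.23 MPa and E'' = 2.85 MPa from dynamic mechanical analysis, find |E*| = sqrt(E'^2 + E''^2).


|E*| = sqrt(E'^2 + E''^2)
= sqrt(10.23^2 + 2.85^2)
= sqrt(104.6529 + 8.1225)
= 10.62 MPa

10.62 MPa


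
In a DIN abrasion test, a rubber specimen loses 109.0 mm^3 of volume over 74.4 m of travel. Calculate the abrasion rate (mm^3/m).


Rate = volume_loss / distance
= 109.0 / 74.4
= 1.465 mm^3/m

1.465 mm^3/m


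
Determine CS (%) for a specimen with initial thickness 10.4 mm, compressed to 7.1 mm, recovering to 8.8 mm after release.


CS = (t0 - recovered) / (t0 - ts) * 100
= (10.4 - 8.8) / (10.4 - 7.1) * 100
= 1.6 / 3.3 * 100
= 48.5%

48.5%


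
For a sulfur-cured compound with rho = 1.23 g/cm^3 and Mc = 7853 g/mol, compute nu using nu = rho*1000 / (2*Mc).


nu = rho * 1000 / (2 * Mc)
nu = 1.23 * 1000 / (2 * 7853)
nu = 1230.0 / 15706
nu = 0.0783 mol/L

0.0783 mol/L


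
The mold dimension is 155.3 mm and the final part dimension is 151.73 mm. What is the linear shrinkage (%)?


Shrinkage = (mold - part) / mold * 100
= (155.3 - 151.73) / 155.3 * 100
= 3.57 / 155.3 * 100
= 2.3%

2.3%


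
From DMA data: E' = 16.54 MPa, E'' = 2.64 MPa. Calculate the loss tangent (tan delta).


tan delta = E'' / E'
= 2.64 / 16.54
= 0.1596

tan delta = 0.1596


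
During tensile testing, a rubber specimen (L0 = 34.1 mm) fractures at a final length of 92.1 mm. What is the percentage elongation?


Elongation = (Lf - L0) / L0 * 100
= (92.1 - 34.1) / 34.1 * 100
= 58.0 / 34.1 * 100
= 170.1%

170.1%


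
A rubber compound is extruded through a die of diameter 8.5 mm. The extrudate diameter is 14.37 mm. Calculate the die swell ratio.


Die swell ratio = D_extrudate / D_die
= 14.37 / 8.5
= 1.691

Die swell = 1.691


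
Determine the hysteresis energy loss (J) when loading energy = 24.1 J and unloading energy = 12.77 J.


Hysteresis loss = loading - unloading
= 24.1 - 12.77
= 11.33 J

11.33 J


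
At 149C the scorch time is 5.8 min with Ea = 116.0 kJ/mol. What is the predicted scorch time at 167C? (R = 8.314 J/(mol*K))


Convert temperatures: T1 = 149 + 273.15 = 422.15 K, T2 = 167 + 273.15 = 440.15 K
ts2_new = 5.8 * exp(116000 / 8.314 * (1/440.15 - 1/422.15))
1/T2 - 1/T1 = -9.6874e-05
ts2_new = 1.5 min

1.5 min


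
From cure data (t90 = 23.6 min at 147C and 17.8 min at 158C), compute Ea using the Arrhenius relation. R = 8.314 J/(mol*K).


T1 = 420.15 K, T2 = 431.15 K
1/T1 - 1/T2 = 6.0724e-05
ln(t1/t2) = ln(23.6/17.8) = 0.2820
Ea = 8.314 * 0.2820 / 6.0724e-05 = 38616.5534 J/mol
Ea = 38.62 kJ/mol

38.62 kJ/mol


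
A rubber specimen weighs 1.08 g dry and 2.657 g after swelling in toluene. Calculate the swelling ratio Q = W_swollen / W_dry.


Q = W_swollen / W_dry
Q = 2.657 / 1.08
Q = 2.46

Q = 2.46


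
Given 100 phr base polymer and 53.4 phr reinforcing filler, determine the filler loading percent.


Filler % = filler / (rubber + filler) * 100
= 53.4 / (100 + 53.4) * 100
= 53.4 / 153.4 * 100
= 34.81%

34.81%


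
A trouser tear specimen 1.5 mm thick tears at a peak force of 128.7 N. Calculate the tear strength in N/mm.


Tear strength = force / thickness
= 128.7 / 1.5
= 85.8 N/mm

85.8 N/mm


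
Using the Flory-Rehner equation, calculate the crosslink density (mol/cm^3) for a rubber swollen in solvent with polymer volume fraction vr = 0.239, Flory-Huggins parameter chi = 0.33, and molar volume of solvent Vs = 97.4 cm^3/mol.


ln(1 - vr) = ln(1 - 0.239) = -0.2731
Numerator = -((-0.2731) + 0.239 + 0.33 * 0.239^2) = 0.0153
Denominator = 97.4 * (0.239^(1/3) - 0.239/2) = 48.8054
nu = 0.0153 / 48.8054 = 3.1292e-04 mol/cm^3

3.1292e-04 mol/cm^3


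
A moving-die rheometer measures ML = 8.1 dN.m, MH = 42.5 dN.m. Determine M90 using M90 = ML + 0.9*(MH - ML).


M90 = ML + 0.9 * (MH - ML)
M90 = 8.1 + 0.9 * (42.5 - 8.1)
M90 = 8.1 + 0.9 * 34.4
M90 = 39.06 dN.m

39.06 dN.m


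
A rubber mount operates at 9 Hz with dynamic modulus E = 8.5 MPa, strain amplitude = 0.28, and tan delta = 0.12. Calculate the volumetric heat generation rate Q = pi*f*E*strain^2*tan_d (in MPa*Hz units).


Q = pi * f * E * strain^2 * tan_d
= pi * 9 * 8.5 * 0.28^2 * 0.12
= pi * 9 * 8.5 * 0.0784 * 0.12
= 2.2610

Q = 2.2610


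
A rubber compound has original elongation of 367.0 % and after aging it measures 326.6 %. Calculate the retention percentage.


Retention = aged / original * 100
= 326.6 / 367.0 * 100
= 89.0%

89.0%


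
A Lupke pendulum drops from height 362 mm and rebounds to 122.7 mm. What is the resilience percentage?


Resilience = h_rebound / h_drop * 100
= 122.7 / 362 * 100
= 33.9%

33.9%


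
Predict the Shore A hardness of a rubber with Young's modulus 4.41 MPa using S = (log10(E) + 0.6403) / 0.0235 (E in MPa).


log10(E) = 0.0235*S - 0.6403  =>  S = (log10(E) + 0.6403) / 0.0235
log10(4.41) = 0.644439
S = (0.644439 + 0.6403) / 0.0235 = 1.284739 / 0.0235
S = 54.7

Shore A = 54.7


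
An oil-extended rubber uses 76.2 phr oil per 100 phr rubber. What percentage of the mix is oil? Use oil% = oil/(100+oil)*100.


Oil % = oil / (100 + oil) * 100
= 76.2 / (100 + 76.2) * 100
= 76.2 / 176.2 * 100
= 43.25%

43.25%


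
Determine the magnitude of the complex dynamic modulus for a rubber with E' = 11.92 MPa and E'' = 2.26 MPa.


|E*| = sqrt(E'^2 + E''^2)
= sqrt(11.92^2 + 2.26^2)
= sqrt(142.0864 + 5.1076)
= 12.132 MPa

12.132 MPa


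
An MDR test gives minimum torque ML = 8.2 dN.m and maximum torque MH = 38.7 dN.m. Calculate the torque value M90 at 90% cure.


M90 = ML + 0.9 * (MH - ML)
M90 = 8.2 + 0.9 * (38.7 - 8.2)
M90 = 8.2 + 0.9 * 30.5
M90 = 35.65 dN.m

35.65 dN.m


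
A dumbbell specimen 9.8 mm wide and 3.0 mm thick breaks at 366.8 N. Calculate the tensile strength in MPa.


Area = width * thickness = 9.8 * 3.0 = 29.4 mm^2
TS = force / area = 366.8 / 29.4 = 12.48 MPa

12.48 MPa


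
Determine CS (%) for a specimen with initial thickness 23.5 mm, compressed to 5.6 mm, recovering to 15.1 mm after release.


CS = (t0 - recovered) / (t0 - ts) * 100
= (23.5 - 15.1) / (23.5 - 5.6) * 100
= 8.4 / 17.9 * 100
= 46.9%

46.9%


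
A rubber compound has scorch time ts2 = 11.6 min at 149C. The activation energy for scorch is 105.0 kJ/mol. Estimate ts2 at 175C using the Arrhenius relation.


Convert temperatures: T1 = 149 + 273.15 = 422.15 K, T2 = 175 + 273.15 = 448.15 K
ts2_new = 11.6 * exp(105000 / 8.314 * (1/448.15 - 1/422.15))
1/T2 - 1/T1 = -1.3743e-04
ts2_new = 2.04 min

2.04 min


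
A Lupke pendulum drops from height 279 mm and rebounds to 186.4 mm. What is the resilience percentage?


Resilience = h_rebound / h_drop * 100
= 186.4 / 279 * 100
= 66.8%

66.8%


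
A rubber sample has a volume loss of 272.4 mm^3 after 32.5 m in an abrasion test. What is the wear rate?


Rate = volume_loss / distance
= 272.4 / 32.5
= 8.382 mm^3/m

8.382 mm^3/m


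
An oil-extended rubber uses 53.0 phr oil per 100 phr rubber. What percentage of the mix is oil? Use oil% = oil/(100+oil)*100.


Oil % = oil / (100 + oil) * 100
= 53.0 / (100 + 53.0) * 100
= 53.0 / 153.0 * 100
= 34.64%

34.64%


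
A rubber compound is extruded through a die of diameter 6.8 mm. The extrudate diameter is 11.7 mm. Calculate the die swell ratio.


Die swell ratio = D_extrudate / D_die
= 11.7 / 6.8
= 1.721

Die swell = 1.721


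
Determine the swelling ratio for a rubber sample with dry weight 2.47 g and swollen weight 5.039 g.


Q = W_swollen / W_dry
Q = 5.039 / 2.47
Q = 2.04

Q = 2.04


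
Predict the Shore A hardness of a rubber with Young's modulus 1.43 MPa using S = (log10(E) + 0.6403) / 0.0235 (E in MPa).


log10(E) = 0.0235*S - 0.6403  =>  S = (log10(E) + 0.6403) / 0.0235
log10(1.43) = 0.155336
S = (0.155336 + 0.6403) / 0.0235 = 0.795636 / 0.0235
S = 33.9

Shore A = 33.9


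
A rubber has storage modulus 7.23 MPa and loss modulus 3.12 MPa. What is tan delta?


tan delta = E'' / E'
= 3.12 / 7.23
= 0.4315

tan delta = 0.4315


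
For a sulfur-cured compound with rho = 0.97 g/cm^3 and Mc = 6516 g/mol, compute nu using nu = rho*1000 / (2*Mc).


nu = rho * 1000 / (2 * Mc)
nu = 0.97 * 1000 / (2 * 6516)
nu = 970.0 / 13032
nu = 0.0744 mol/L

0.0744 mol/L


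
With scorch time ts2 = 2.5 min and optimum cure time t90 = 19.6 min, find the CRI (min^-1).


CRI = 100 / (t90 - ts2)
= 100 / (19.6 - 2.5)
= 100 / 17.1
= 5.85 min^-1

5.85 min^-1


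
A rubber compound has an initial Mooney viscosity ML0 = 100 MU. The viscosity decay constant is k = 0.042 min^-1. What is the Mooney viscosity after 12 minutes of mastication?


ML = ML0 * exp(-k * t)
ML = 100 * exp(-0.042 * 12)
ML = 100 * 0.6041
ML = 60.41 MU

60.41 MU


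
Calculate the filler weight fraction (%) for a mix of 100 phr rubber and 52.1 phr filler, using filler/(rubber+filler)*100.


Filler % = filler / (rubber + filler) * 100
= 52.1 / (100 + 52.1) * 100
= 52.1 / 152.1 * 100
= 34.25%

34.25%


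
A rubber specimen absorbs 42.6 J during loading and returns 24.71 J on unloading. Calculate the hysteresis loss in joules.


Hysteresis loss = loading - unloading
= 42.6 - 24.71
= 17.89 J

17.89 J


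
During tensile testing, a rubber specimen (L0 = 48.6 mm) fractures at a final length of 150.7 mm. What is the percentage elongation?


Elongation = (Lf - L0) / L0 * 100
= (150.7 - 48.6) / 48.6 * 100
= 102.1 / 48.6 * 100
= 210.1%

210.1%


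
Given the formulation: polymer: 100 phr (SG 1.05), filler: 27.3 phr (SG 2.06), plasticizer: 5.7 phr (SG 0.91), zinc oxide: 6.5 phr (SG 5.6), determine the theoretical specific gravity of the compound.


Sum of weights = 139.5
Volume contributions:
  polymer: 100/1.05 = 95.2381
  filler: 27.3/2.06 = 13.2524
  plasticizer: 5.7/0.91 = 6.2637
  zinc oxide: 6.5/5.6 = 1.1607
Sum of volumes = 115.9150
SG = 139.5 / 115.9150 = 1.203

SG = 1.203


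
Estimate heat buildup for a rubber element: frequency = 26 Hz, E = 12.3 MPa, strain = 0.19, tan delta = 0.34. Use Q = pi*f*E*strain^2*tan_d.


Q = pi * f * E * strain^2 * tan_d
= pi * 26 * 12.3 * 0.19^2 * 0.34
= pi * 26 * 12.3 * 0.0361 * 0.34
= 12.3315

Q = 12.3315


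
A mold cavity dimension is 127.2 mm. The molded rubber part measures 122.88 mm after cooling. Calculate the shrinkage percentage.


Shrinkage = (mold - part) / mold * 100
= (127.2 - 122.88) / 127.2 * 100
= 4.32 / 127.2 * 100
= 3.4%

3.4%


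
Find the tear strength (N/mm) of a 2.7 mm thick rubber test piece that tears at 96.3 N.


Tear strength = force / thickness
= 96.3 / 2.7
= 35.67 N/mm

35.67 N/mm


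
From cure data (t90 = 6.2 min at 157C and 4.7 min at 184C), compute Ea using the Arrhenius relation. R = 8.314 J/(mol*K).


T1 = 430.15 K, T2 = 457.15 K
1/T1 - 1/T2 = 1.3730e-04
ln(t1/t2) = ln(6.2/4.7) = 0.2770
Ea = 8.314 * 0.2770 / 1.3730e-04 = 16771.9653 J/mol
Ea = 16.77 kJ/mol

16.77 kJ/mol


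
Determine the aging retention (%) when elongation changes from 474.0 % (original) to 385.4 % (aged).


Retention = aged / original * 100
= 385.4 / 474.0 * 100
= 81.3%

81.3%


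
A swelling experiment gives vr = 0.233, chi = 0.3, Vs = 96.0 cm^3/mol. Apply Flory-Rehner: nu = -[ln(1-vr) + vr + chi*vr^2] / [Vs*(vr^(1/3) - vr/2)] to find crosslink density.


ln(1 - vr) = ln(1 - 0.233) = -0.2653
Numerator = -((-0.2653) + 0.233 + 0.3 * 0.233^2) = 0.0160
Denominator = 96.0 * (0.233^(1/3) - 0.233/2) = 47.8891
nu = 0.0160 / 47.8891 = 3.3372e-04 mol/cm^3

3.3372e-04 mol/cm^3


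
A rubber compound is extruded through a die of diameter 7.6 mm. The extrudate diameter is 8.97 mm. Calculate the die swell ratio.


Die swell ratio = D_extrudate / D_die
= 8.97 / 7.6
= 1.18

Die swell = 1.18


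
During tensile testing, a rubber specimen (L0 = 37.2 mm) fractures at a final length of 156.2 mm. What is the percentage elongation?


Elongation = (Lf - L0) / L0 * 100
= (156.2 - 37.2) / 37.2 * 100
= 119.0 / 37.2 * 100
= 319.9%

319.9%


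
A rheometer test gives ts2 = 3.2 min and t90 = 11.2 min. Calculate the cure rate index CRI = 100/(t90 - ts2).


CRI = 100 / (t90 - ts2)
= 100 / (11.2 - 3.2)
= 100 / 8.0
= 12.5 min^-1

12.5 min^-1


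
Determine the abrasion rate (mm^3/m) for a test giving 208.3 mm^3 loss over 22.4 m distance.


Rate = volume_loss / distance
= 208.3 / 22.4
= 9.299 mm^3/m

9.299 mm^3/m


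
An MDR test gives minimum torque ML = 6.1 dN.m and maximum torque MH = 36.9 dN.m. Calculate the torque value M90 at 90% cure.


M90 = ML + 0.9 * (MH - ML)
M90 = 6.1 + 0.9 * (36.9 - 6.1)
M90 = 6.1 + 0.9 * 30.8
M90 = 33.82 dN.m

33.82 dN.m


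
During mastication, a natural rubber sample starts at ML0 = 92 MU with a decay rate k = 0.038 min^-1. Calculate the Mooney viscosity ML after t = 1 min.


ML = ML0 * exp(-k * t)
ML = 92 * exp(-0.038 * 1)
ML = 92 * 0.9627
ML = 88.57 MU

88.57 MU


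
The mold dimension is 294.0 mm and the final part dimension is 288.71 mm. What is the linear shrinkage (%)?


Shrinkage = (mold - part) / mold * 100
= (294.0 - 288.71) / 294.0 * 100
= 5.29 / 294.0 * 100
= 1.8%

1.8%


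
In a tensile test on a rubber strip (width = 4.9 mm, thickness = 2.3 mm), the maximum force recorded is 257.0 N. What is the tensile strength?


Area = width * thickness = 4.9 * 2.3 = 11.27 mm^2
TS = force / area = 257.0 / 11.27 = 22.8 MPa

22.8 MPa


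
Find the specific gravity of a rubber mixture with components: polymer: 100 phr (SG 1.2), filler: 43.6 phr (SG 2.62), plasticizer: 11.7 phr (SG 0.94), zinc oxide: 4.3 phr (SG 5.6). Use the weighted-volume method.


Sum of weights = 159.6
Volume contributions:
  polymer: 100/1.2 = 83.3333
  filler: 43.6/2.62 = 16.6412
  plasticizer: 11.7/0.94 = 12.4468
  zinc oxide: 4.3/5.6 = 0.7679
Sum of volumes = 113.1892
SG = 159.6 / 113.1892 = 1.41

SG = 1.41


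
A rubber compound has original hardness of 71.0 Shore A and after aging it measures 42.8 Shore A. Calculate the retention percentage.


Retention = aged / original * 100
= 42.8 / 71.0 * 100
= 60.3%

60.3%


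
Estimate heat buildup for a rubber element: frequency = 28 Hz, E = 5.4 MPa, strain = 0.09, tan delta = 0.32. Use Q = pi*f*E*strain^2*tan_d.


Q = pi * f * E * strain^2 * tan_d
= pi * 28 * 5.4 * 0.09^2 * 0.32
= pi * 28 * 5.4 * 0.0081 * 0.32
= 1.2312

Q = 1.2312


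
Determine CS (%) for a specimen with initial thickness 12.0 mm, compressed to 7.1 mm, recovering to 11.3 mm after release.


CS = (t0 - recovered) / (t0 - ts) * 100
= (12.0 - 11.3) / (12.0 - 7.1) * 100
= 0.7 / 4.9 * 100
= 14.3%

14.3%


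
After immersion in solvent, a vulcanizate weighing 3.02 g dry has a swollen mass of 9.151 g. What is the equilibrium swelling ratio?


Q = W_swollen / W_dry
Q = 9.151 / 3.02
Q = 3.03

Q = 3.03


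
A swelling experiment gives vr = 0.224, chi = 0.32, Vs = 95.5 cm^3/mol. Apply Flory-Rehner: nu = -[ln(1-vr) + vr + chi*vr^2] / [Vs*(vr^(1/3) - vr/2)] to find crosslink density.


ln(1 - vr) = ln(1 - 0.224) = -0.2536
Numerator = -((-0.2536) + 0.224 + 0.32 * 0.224^2) = 0.0135
Denominator = 95.5 * (0.224^(1/3) - 0.224/2) = 47.3028
nu = 0.0135 / 47.3028 = 2.8638e-04 mol/cm^3

2.8638e-04 mol/cm^3


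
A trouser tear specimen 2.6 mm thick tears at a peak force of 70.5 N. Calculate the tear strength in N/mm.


Tear strength = force / thickness
= 70.5 / 2.6
= 27.12 N/mm

27.12 N/mm


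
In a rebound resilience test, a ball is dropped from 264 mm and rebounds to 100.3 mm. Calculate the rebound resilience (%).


Resilience = h_rebound / h_drop * 100
= 100.3 / 264 * 100
= 38.0%

38.0%


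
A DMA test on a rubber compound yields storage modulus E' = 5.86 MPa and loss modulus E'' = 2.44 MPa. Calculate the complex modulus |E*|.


|E*| = sqrt(E'^2 + E''^2)
= sqrt(5.86^2 + 2.44^2)
= sqrt(34.3396 + 5.9536)
= 6.348 MPa

6.348 MPa


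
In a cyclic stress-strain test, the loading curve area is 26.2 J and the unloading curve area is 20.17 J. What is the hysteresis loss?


Hysteresis loss = loading - unloading
= 26.2 - 20.17
= 6.03 J

6.03 J


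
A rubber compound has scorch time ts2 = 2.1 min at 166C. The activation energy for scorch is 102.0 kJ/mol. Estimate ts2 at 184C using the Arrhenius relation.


Convert temperatures: T1 = 166 + 273.15 = 439.15 K, T2 = 184 + 273.15 = 457.15 K
ts2_new = 2.1 * exp(102000 / 8.314 * (1/457.15 - 1/439.15))
1/T2 - 1/T1 = -8.9660e-05
ts2_new = 0.7 min

0.7 min


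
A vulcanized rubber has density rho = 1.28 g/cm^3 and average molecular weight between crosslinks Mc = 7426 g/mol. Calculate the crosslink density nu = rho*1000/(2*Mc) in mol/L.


nu = rho * 1000 / (2 * Mc)
nu = 1.28 * 1000 / (2 * 7426)
nu = 1280.0 / 14852
nu = 0.0862 mol/L

0.0862 mol/L


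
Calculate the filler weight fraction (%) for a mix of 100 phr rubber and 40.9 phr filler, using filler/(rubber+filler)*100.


Filler % = filler / (rubber + filler) * 100
= 40.9 / (100 + 40.9) * 100
= 40.9 / 140.9 * 100
= 29.03%

29.03%


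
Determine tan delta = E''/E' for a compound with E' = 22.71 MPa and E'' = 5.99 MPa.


tan delta = E'' / E'
= 5.99 / 22.71
= 0.2638

tan delta = 0.2638


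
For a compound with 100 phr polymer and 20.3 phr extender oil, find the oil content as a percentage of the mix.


Oil % = oil / (100 + oil) * 100
= 20.3 / (100 + 20.3) * 100
= 20.3 / 120.3 * 100
= 16.87%

16.87%


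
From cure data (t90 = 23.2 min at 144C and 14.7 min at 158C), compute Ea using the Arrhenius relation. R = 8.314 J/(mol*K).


T1 = 417.15 K, T2 = 431.15 K
1/T1 - 1/T2 = 7.7841e-05
ln(t1/t2) = ln(23.2/14.7) = 0.4563
Ea = 8.314 * 0.4563 / 7.7841e-05 = 48736.8713 J/mol
Ea = 48.74 kJ/mol

48.74 kJ/mol


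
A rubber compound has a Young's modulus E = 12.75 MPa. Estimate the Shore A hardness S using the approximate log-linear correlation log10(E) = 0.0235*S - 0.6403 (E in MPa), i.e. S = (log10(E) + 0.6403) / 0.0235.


log10(E) = 0.0235*S - 0.6403  =>  S = (log10(E) + 0.6403) / 0.0235
log10(12.75) = 1.105510
S = (1.105510 + 0.6403) / 0.0235 = 1.745810 / 0.0235
S = 74.3

Shore A = 74.3


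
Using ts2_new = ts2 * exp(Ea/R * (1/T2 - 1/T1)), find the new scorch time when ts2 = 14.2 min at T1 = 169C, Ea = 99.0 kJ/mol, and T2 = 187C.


Convert temperatures: T1 = 169 + 273.15 = 442.15 K, T2 = 187 + 273.15 = 460.15 K
ts2_new = 14.2 * exp(99000 / 8.314 * (1/460.15 - 1/442.15))
1/T2 - 1/T1 = -8.8472e-05
ts2_new = 4.95 min

4.95 min


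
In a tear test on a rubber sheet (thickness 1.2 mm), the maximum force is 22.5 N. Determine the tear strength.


Tear strength = force / thickness
= 22.5 / 1.2
= 18.75 N/mm

18.75 N/mm


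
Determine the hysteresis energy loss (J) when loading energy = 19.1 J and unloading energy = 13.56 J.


Hysteresis loss = loading - unloading
= 19.1 - 13.56
= 5.54 J

5.54 J


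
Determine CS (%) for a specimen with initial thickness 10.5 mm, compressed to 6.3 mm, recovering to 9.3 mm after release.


CS = (t0 - recovered) / (t0 - ts) * 100
= (10.5 - 9.3) / (10.5 - 6.3) * 100
= 1.2 / 4.2 * 100
= 28.6%

28.6%


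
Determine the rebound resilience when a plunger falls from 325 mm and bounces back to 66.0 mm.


Resilience = h_rebound / h_drop * 100
= 66.0 / 325 * 100
= 20.3%

20.3%


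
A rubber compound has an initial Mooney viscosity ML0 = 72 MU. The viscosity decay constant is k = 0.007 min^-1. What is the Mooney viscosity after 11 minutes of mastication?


ML = ML0 * exp(-k * t)
ML = 72 * exp(-0.007 * 11)
ML = 72 * 0.9259
ML = 66.66 MU

66.66 MU


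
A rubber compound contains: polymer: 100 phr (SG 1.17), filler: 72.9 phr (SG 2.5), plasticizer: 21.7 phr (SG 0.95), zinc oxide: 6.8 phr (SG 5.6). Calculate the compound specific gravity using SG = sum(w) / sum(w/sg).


Sum of weights = 201.4
Volume contributions:
  polymer: 100/1.17 = 85.4701
  filler: 72.9/2.5 = 29.1600
  plasticizer: 21.7/0.95 = 22.8421
  zinc oxide: 6.8/5.6 = 1.2143
Sum of volumes = 138.6865
SG = 201.4 / 138.6865 = 1.452

SG = 1.452


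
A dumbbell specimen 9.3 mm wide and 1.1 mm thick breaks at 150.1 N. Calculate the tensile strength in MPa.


Area = width * thickness = 9.3 * 1.1 = 10.23 mm^2
TS = force / area = 150.1 / 10.23 = 14.67 MPa

14.67 MPa


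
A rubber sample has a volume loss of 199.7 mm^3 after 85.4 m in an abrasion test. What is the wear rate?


Rate = volume_loss / distance
= 199.7 / 85.4
= 2.338 mm^3/m

2.338 mm^3/m


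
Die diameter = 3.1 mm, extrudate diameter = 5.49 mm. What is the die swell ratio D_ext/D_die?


Die swell ratio = D_extrudate / D_die
= 5.49 / 3.1
= 1.771

Die swell = 1.771


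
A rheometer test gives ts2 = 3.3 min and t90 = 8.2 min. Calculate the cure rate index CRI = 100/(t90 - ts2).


CRI = 100 / (t90 - ts2)
= 100 / (8.2 - 3.3)
= 100 / 4.9
= 20.41 min^-1

20.41 min^-1


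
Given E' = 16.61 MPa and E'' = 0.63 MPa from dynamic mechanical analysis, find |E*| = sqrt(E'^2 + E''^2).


|E*| = sqrt(E'^2 + E''^2)
= sqrt(16.61^2 + 0.63^2)
= sqrt(275.8921 + 0.3969)
= 16.622 MPa

16.622 MPa


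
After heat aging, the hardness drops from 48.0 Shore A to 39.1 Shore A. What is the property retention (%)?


Retention = aged / original * 100
= 39.1 / 48.0 * 100
= 81.5%

81.5%


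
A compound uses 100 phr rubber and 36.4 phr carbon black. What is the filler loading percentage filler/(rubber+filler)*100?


Filler % = filler / (rubber + filler) * 100
= 36.4 / (100 + 36.4) * 100
= 36.4 / 136.4 * 100
= 26.69%

26.69%


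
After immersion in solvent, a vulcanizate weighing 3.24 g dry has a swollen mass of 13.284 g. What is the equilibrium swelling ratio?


Q = W_swollen / W_dry
Q = 13.284 / 3.24
Q = 4.1

Q = 4.1


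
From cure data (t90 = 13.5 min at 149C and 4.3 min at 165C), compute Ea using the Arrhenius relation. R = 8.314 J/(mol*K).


T1 = 422.15 K, T2 = 438.15 K
1/T1 - 1/T2 = 8.6503e-05
ln(t1/t2) = ln(13.5/4.3) = 1.1441
Ea = 8.314 * 1.1441 / 8.6503e-05 = 109959.8186 J/mol
Ea = 109.96 kJ/mol

109.96 kJ/mol


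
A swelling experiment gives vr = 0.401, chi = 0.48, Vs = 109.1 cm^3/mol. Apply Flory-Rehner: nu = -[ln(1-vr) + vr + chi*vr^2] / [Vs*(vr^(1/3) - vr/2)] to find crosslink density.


ln(1 - vr) = ln(1 - 0.401) = -0.5125
Numerator = -((-0.5125) + 0.401 + 0.48 * 0.401^2) = 0.0343
Denominator = 109.1 * (0.401^(1/3) - 0.401/2) = 58.5779
nu = 0.0343 / 58.5779 = 5.8570e-04 mol/cm^3

5.8570e-04 mol/cm^3


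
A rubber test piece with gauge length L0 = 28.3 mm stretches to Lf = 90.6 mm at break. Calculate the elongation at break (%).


Elongation = (Lf - L0) / L0 * 100
= (90.6 - 28.3) / 28.3 * 100
= 62.3 / 28.3 * 100
= 220.1%

220.1%


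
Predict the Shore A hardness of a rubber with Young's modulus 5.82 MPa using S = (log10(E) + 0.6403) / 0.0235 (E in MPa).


log10(E) = 0.0235*S - 0.6403  =>  S = (log10(E) + 0.6403) / 0.0235
log10(5.82) = 0.764923
S = (0.764923 + 0.6403) / 0.0235 = 1.405223 / 0.0235
S = 59.8

Shore A = 59.8


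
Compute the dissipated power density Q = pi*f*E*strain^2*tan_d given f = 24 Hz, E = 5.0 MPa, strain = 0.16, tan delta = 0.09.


Q = pi * f * E * strain^2 * tan_d
= pi * 24 * 5.0 * 0.16^2 * 0.09
= pi * 24 * 5.0 * 0.0256 * 0.09
= 0.8686

Q = 0.8686


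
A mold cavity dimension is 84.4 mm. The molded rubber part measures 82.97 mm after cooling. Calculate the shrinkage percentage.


Shrinkage = (mold - part) / mold * 100
= (84.4 - 82.97) / 84.4 * 100
= 1.43 / 84.4 * 100
= 1.69%

1.69%


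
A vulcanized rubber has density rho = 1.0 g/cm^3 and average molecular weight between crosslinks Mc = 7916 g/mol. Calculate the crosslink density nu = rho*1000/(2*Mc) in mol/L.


nu = rho * 1000 / (2 * Mc)
nu = 1.0 * 1000 / (2 * 7916)
nu = 1000.0 / 15832
nu = 0.0632 mol/L

0.0632 mol/L


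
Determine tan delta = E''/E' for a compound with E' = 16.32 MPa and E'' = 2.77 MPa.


tan delta = E'' / E'
= 2.77 / 16.32
= 0.1697

tan delta = 0.1697


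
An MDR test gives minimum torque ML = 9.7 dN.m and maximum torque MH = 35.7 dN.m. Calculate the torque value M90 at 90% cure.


M90 = ML + 0.9 * (MH - ML)
M90 = 9.7 + 0.9 * (35.7 - 9.7)
M90 = 9.7 + 0.9 * 26.0
M90 = 33.1 dN.m

33.1 dN.m


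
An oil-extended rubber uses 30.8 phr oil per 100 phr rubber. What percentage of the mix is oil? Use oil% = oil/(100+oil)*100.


Oil % = oil / (100 + oil) * 100
= 30.8 / (100 + 30.8) * 100
= 30.8 / 130.8 * 100
= 23.55%

23.55%


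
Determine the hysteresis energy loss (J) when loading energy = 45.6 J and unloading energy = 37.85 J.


Hysteresis loss = loading - unloading
= 45.6 - 37.85
= 7.75 J

7.75 J


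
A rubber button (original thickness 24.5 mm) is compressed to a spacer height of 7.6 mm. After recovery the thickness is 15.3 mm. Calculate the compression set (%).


CS = (t0 - recovered) / (t0 - ts) * 100
= (24.5 - 15.3) / (24.5 - 7.6) * 100
= 9.2 / 16.9 * 100
= 54.4%

54.4%


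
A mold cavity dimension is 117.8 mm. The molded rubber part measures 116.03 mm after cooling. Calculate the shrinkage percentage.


Shrinkage = (mold - part) / mold * 100
= (117.8 - 116.03) / 117.8 * 100
= 1.77 / 117.8 * 100
= 1.5%

1.5%


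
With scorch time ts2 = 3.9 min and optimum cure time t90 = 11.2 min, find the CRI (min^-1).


CRI = 100 / (t90 - ts2)
= 100 / (11.2 - 3.9)
= 100 / 7.3
= 13.7 min^-1

13.7 min^-1


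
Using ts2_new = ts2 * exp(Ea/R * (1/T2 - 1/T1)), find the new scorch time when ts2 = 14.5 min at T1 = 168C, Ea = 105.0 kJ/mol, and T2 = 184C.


Convert temperatures: T1 = 168 + 273.15 = 441.15 K, T2 = 184 + 273.15 = 457.15 K
ts2_new = 14.5 * exp(105000 / 8.314 * (1/457.15 - 1/441.15))
1/T2 - 1/T1 = -7.9337e-05
ts2_new = 5.32 min

5.32 min


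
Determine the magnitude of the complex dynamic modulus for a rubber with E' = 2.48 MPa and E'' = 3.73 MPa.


|E*| = sqrt(E'^2 + E''^2)
= sqrt(2.48^2 + 3.73^2)
= sqrt(6.1504 + 13.9129)
= 4.479 MPa

4.479 MPa


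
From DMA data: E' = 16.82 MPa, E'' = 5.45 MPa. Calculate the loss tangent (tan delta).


tan delta = E'' / E'
= 5.45 / 16.82
= 0.324

tan delta = 0.324


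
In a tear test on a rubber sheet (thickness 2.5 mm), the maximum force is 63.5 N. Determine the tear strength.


Tear strength = force / thickness
= 63.5 / 2.5
= 25.4 N/mm

25.4 N/mm


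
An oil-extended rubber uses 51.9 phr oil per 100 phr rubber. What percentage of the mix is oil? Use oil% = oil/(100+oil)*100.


Oil % = oil / (100 + oil) * 100
= 51.9 / (100 + 51.9) * 100
= 51.9 / 151.9 * 100
= 34.17%

34.17%


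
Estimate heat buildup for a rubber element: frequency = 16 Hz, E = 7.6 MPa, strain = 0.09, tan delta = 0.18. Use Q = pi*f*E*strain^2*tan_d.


Q = pi * f * E * strain^2 * tan_d
= pi * 16 * 7.6 * 0.09^2 * 0.18
= pi * 16 * 7.6 * 0.0081 * 0.18
= 0.5570

Q = 0.5570


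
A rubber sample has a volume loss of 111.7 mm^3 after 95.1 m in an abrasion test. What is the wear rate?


Rate = volume_loss / distance
= 111.7 / 95.1
= 1.175 mm^3/m

1.175 mm^3/m


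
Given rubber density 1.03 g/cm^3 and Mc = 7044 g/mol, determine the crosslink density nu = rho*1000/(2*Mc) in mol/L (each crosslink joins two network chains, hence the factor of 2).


nu = rho * 1000 / (2 * Mc)
nu = 1.03 * 1000 / (2 * 7044)
nu = 1030.0 / 14088
nu = 0.0731 mol/L

0.0731 mol/L


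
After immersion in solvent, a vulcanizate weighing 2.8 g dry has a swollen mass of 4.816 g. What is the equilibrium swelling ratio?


Q = W_swollen / W_dry
Q = 4.816 / 2.8
Q = 1.72

Q = 1.72


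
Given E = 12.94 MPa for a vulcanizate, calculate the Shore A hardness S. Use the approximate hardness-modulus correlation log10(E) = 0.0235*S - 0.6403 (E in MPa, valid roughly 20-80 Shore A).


log10(E) = 0.0235*S - 0.6403  =>  S = (log10(E) + 0.6403) / 0.0235
log10(12.94) = 1.111934
S = (1.111934 + 0.6403) / 0.0235 = 1.752234 / 0.0235
S = 74.6

Shore A = 74.6


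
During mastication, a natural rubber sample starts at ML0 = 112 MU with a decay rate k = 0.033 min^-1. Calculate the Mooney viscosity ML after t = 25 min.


ML = ML0 * exp(-k * t)
ML = 112 * exp(-0.033 * 25)
ML = 112 * 0.4382
ML = 49.08 MU

49.08 MU


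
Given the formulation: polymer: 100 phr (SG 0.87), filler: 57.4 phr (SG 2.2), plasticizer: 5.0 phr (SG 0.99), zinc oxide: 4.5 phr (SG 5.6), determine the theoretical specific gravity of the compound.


Sum of weights = 166.9
Volume contributions:
  polymer: 100/0.87 = 114.9425
  filler: 57.4/2.2 = 26.0909
  plasticizer: 5.0/0.99 = 5.0505
  zinc oxide: 4.5/5.6 = 0.8036
Sum of volumes = 146.8875
SG = 166.9 / 146.8875 = 1.136

SG = 1.136


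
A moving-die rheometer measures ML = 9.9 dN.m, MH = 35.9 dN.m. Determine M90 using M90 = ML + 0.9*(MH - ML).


M90 = ML + 0.9 * (MH - ML)
M90 = 9.9 + 0.9 * (35.9 - 9.9)
M90 = 9.9 + 0.9 * 26.0
M90 = 33.3 dN.m

33.3 dN.m


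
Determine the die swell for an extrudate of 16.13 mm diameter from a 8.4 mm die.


Die swell ratio = D_extrudate / D_die
= 16.13 / 8.4
= 1.92

Die swell = 1.92


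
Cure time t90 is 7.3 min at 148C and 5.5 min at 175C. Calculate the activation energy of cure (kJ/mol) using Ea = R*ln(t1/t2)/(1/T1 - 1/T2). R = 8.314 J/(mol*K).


T1 = 421.15 K, T2 = 448.15 K
1/T1 - 1/T2 = 1.4306e-04
ln(t1/t2) = ln(7.3/5.5) = 0.2831
Ea = 8.314 * 0.2831 / 1.4306e-04 = 16454.5727 J/mol
Ea = 16.45 kJ/mol

16.45 kJ/mol


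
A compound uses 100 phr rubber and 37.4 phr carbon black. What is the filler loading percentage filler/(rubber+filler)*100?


Filler % = filler / (rubber + filler) * 100
= 37.4 / (100 + 37.4) * 100
= 37.4 / 137.4 * 100
= 27.22%

27.22%


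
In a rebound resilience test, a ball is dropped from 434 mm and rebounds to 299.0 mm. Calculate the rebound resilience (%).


Resilience = h_rebound / h_drop * 100
= 299.0 / 434 * 100
= 68.9%

68.9%


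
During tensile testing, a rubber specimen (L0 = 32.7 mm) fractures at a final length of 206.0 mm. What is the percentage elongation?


Elongation = (Lf - L0) / L0 * 100
= (206.0 - 32.7) / 32.7 * 100
= 173.3 / 32.7 * 100
= 530.0%

530.0%


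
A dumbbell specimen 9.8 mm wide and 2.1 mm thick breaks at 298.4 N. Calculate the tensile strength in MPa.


Area = width * thickness = 9.8 * 2.1 = 20.58 mm^2
TS = force / area = 298.4 / 20.58 = 14.5 MPa

14.5 MPa


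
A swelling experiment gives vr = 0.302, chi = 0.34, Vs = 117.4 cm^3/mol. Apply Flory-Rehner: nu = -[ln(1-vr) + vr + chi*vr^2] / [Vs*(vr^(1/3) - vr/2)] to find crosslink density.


ln(1 - vr) = ln(1 - 0.302) = -0.3595
Numerator = -((-0.3595) + 0.302 + 0.34 * 0.302^2) = 0.0265
Denominator = 117.4 * (0.302^(1/3) - 0.302/2) = 61.0383
nu = 0.0265 / 61.0383 = 4.3459e-04 mol/cm^3

4.3459e-04 mol/cm^3
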